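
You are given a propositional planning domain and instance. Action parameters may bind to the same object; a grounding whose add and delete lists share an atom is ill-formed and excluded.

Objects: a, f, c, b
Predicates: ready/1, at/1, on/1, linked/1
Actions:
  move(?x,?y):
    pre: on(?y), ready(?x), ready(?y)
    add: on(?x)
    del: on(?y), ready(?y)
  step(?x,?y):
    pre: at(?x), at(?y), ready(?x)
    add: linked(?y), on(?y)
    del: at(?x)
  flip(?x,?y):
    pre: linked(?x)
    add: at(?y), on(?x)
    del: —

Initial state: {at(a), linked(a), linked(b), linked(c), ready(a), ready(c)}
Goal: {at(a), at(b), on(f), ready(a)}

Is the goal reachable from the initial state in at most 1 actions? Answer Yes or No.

No

1. flip(a,f)  →  {at(a), at(f), linked(a), linked(b), linked(c), on(a), ready(a), ready(c)}
2. step(a,f)  →  {at(f), linked(a), linked(b), linked(c), linked(f), on(a), on(f), ready(a), ready(c)}
3. flip(a,a)  →  {at(a), at(f), linked(a), linked(b), linked(c), linked(f), on(a), on(f), ready(a), ready(c)}
4. flip(a,b)  →  {at(a), at(b), at(f), linked(a), linked(b), linked(c), linked(f), on(a), on(f), ready(a), ready(c)}
optimal plan length = 4; 4 > 1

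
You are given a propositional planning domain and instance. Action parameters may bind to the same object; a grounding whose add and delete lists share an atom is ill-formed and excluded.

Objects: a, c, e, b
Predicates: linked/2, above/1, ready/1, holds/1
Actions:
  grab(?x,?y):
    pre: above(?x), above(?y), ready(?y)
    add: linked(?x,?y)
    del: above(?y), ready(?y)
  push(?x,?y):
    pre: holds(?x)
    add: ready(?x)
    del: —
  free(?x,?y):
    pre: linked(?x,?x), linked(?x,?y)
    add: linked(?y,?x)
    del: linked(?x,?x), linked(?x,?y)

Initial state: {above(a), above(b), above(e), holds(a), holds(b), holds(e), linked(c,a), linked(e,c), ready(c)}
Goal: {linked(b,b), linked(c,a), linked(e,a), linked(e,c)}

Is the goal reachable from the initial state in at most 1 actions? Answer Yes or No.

1. push(a,a)  →  {above(a), above(b), above(e), holds(a), holds(b), holds(e), linked(c,a), linked(e,c), ready(a), ready(c)}
2. grab(e,a)  →  {above(b), above(e), holds(a), holds(b), holds(e), linked(c,a), linked(e,a), linked(e,c), ready(c)}
3. push(b,a)  →  {above(b), above(e), holds(a), holds(b), holds(e), linked(c,a), linked(e,a), linked(e,c), ready(b), ready(c)}
4. grab(b,b)  →  {above(e), holds(a), holds(b), holds(e), linked(b,b), linked(c,a), linked(e,a), linked(e,c), ready(c)}
optimal plan length = 4; 4 > 1

No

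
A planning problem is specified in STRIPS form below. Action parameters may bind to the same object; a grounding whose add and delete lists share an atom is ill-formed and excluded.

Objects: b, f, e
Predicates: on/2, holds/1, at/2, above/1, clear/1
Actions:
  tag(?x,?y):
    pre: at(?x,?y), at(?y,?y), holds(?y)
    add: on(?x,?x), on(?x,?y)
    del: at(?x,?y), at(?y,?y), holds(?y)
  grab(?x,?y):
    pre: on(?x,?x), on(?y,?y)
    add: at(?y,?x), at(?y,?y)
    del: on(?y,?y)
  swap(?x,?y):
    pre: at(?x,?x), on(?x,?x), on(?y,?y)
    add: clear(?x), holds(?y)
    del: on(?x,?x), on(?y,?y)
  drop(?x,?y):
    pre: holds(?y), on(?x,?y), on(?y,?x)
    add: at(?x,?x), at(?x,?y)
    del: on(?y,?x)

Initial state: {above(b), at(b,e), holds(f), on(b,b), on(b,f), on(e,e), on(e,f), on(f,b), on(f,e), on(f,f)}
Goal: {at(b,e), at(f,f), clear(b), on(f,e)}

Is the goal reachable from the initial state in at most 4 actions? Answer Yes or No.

Yes

1. grab(b,f)  →  {above(b), at(b,e), at(f,b), at(f,f), holds(f), on(b,b), on(b,f), on(e,e), on(e,f), on(f,b), on(f,e)}
2. drop(b,f)  →  {above(b), at(b,b), at(b,e), at(b,f), at(f,b), at(f,f), holds(f), on(b,b), on(b,f), on(e,e), on(e,f), on(f,e)}
3. swap(b,b)  →  {above(b), at(b,b), at(b,e), at(b,f), at(f,b), at(f,f), clear(b), holds(b), holds(f), on(b,f), on(e,e), on(e,f), on(f,e)}
optimal plan length = 3; 3 ≤ 4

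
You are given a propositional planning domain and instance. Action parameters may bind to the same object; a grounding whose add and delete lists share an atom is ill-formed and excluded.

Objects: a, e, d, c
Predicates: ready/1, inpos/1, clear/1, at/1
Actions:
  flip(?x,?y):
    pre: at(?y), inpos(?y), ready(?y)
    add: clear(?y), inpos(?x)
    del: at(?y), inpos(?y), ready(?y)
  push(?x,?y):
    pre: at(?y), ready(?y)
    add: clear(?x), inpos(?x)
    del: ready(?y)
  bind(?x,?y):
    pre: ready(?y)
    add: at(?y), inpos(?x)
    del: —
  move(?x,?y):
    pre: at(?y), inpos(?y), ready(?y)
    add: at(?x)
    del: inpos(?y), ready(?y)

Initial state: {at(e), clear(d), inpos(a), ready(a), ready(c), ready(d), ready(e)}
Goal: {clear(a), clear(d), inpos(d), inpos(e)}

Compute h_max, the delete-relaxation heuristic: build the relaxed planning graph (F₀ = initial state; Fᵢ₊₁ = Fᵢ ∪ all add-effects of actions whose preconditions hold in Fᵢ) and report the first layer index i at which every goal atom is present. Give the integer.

1

F0 = init (7 atoms)
F1 = F0 ∪ {at(a), at(c), at(d), clear(a), clear(c), clear(e), inpos(c), inpos(d), inpos(e)}  (16 atoms)
goal ⊆ F1  ⇒  h_max = 1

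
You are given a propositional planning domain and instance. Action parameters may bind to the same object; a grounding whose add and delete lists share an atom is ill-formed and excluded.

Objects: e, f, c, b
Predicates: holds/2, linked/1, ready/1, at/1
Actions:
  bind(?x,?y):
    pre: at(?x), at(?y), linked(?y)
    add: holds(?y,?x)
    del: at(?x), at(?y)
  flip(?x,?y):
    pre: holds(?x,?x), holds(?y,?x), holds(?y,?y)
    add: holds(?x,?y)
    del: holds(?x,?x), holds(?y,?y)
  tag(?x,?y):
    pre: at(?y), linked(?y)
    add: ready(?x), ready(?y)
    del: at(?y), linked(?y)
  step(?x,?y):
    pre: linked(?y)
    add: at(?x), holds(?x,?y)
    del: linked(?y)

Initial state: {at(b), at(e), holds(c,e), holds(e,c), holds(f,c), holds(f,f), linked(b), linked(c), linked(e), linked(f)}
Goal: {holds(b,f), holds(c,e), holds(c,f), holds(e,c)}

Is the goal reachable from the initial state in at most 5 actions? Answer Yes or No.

Yes

1. step(f,e)  →  {at(b), at(e), at(f), holds(c,e), holds(e,c), holds(f,c), holds(f,e), holds(f,f), linked(b), linked(c), linked(f)}
2. bind(f,b)  →  {at(e), holds(b,f), holds(c,e), holds(e,c), holds(f,c), holds(f,e), holds(f,f), linked(b), linked(c), linked(f)}
3. step(c,f)  →  {at(c), at(e), holds(b,f), holds(c,e), holds(c,f), holds(e,c), holds(f,c), holds(f,e), holds(f,f), linked(b), linked(c)}
optimal plan length = 3; 3 ≤ 5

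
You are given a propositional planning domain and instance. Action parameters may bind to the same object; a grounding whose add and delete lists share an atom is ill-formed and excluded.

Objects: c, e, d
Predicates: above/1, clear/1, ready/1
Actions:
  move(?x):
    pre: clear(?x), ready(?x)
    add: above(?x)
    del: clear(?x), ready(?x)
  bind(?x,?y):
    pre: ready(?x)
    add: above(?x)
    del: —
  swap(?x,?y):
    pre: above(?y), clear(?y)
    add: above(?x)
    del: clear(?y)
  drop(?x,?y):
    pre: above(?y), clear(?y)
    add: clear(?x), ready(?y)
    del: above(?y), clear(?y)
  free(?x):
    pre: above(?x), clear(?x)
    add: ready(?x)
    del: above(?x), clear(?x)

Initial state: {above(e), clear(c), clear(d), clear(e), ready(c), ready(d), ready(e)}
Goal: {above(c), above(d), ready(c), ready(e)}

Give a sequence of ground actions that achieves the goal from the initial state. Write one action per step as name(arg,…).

1. move(d)  →  {above(d), above(e), clear(c), clear(e), ready(c), ready(e)}
2. bind(c,c)  →  {above(c), above(d), above(e), clear(c), clear(e), ready(c), ready(e)}

move(d); bind(c,c)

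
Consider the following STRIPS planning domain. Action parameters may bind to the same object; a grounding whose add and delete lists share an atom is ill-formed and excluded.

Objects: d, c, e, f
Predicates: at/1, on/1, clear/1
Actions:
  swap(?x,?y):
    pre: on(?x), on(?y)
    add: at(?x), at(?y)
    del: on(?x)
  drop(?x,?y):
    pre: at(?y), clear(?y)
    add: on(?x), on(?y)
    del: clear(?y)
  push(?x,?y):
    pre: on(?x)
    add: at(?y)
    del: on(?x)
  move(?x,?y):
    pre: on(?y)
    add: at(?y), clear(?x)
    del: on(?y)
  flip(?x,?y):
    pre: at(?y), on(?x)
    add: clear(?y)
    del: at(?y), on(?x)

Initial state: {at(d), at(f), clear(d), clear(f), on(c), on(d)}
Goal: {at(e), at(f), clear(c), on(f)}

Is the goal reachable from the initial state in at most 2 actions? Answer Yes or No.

Yes

1. drop(e,f)  →  {at(d), at(f), clear(d), on(c), on(d), on(e), on(f)}
2. move(c,e)  →  {at(d), at(e), at(f), clear(c), clear(d), on(c), on(d), on(f)}
optimal plan length = 2; 2 ≤ 2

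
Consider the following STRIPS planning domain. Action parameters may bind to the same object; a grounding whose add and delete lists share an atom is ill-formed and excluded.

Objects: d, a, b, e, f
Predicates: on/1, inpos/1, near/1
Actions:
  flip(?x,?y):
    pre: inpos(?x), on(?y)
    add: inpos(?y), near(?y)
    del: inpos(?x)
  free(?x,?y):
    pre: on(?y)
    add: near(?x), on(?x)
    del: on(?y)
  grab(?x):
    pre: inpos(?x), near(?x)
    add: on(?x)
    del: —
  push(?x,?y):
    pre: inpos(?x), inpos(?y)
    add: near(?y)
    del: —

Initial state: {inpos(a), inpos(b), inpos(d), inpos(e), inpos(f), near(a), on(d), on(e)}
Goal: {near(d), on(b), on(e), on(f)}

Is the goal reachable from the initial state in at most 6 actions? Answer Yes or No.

1. flip(a,d)  →  {inpos(b), inpos(d), inpos(e), inpos(f), near(a), near(d), on(d), on(e)}
2. free(b,d)  →  {inpos(b), inpos(d), inpos(e), inpos(f), near(a), near(b), near(d), on(b), on(e)}
3. free(f,b)  →  {inpos(b), inpos(d), inpos(e), inpos(f), near(a), near(b), near(d), near(f), on(e), on(f)}
4. grab(b)  →  {inpos(b), inpos(d), inpos(e), inpos(f), near(a), near(b), near(d), near(f), on(b), on(e), on(f)}
optimal plan length = 4; 4 ≤ 6

Yes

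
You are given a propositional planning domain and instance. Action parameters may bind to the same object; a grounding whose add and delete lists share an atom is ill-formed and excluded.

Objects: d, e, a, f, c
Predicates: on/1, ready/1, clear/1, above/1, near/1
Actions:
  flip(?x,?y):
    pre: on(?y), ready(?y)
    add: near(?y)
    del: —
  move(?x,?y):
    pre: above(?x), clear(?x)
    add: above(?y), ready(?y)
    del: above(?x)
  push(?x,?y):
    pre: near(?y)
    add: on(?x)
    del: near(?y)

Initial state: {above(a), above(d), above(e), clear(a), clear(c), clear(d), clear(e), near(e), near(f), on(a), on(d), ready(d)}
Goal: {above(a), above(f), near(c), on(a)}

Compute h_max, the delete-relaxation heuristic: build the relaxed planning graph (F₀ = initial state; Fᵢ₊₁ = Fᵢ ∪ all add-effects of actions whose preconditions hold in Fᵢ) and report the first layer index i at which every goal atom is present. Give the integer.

2

F0 = init (12 atoms)
F1 = F0 ∪ {above(c), above(f), near(d), on(c), on(e), on(f), ready(a), ready(c), ready(e), ready(f)}  (22 atoms)
F2 = F1 ∪ {near(a), near(c)}  (24 atoms)
goal ⊆ F2  ⇒  h_max = 2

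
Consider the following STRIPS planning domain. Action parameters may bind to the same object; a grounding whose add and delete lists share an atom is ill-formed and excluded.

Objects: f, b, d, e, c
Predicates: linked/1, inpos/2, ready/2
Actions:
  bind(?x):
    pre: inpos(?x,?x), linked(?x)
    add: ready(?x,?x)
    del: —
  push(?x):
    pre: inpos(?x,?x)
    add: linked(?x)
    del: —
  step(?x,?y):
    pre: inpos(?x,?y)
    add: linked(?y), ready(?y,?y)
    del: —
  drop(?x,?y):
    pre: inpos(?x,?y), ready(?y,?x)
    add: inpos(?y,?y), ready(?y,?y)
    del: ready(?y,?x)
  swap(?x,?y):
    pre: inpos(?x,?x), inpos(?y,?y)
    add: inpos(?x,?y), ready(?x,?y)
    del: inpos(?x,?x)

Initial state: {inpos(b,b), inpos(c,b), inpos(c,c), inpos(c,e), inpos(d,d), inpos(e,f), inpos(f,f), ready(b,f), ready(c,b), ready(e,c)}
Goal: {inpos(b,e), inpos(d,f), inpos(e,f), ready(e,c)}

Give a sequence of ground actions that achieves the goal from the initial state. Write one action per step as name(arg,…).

drop(c,e); swap(b,e); swap(d,f); swap(e,c)

1. drop(c,e)  →  {inpos(b,b), inpos(c,b), inpos(c,c), inpos(c,e), inpos(d,d), inpos(e,e), inpos(e,f), inpos(f,f), ready(b,f), ready(c,b), ready(e,e)}
2. swap(b,e)  →  {inpos(b,e), inpos(c,b), inpos(c,c), inpos(c,e), inpos(d,d), inpos(e,e), inpos(e,f), inpos(f,f), ready(b,e), ready(b,f), ready(c,b), ready(e,e)}
3. swap(d,f)  →  {inpos(b,e), inpos(c,b), inpos(c,c), inpos(c,e), inpos(d,f), inpos(e,e), inpos(e,f), inpos(f,f), ready(b,e), ready(b,f), ready(c,b), ready(d,f), ready(e,e)}
4. swap(e,c)  →  {inpos(b,e), inpos(c,b), inpos(c,c), inpos(c,e), inpos(d,f), inpos(e,c), inpos(e,f), inpos(f,f), ready(b,e), ready(b,f), ready(c,b), ready(d,f), ready(e,c), ready(e,e)}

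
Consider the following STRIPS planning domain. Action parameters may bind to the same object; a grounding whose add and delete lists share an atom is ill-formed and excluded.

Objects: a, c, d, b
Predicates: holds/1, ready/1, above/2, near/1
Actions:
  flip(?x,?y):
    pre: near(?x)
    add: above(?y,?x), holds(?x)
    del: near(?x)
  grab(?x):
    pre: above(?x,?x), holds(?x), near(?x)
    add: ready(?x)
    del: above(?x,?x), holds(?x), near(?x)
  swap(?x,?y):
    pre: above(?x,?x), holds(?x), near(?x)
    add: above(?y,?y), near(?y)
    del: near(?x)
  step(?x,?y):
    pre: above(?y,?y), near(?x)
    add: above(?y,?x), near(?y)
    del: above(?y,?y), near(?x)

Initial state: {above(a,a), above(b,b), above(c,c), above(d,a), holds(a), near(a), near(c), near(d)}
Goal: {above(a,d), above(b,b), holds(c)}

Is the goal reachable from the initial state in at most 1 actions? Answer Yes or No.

No

1. flip(c,a)  →  {above(a,a), above(a,c), above(b,b), above(c,c), above(d,a), holds(a), holds(c), near(a), near(d)}
2. flip(d,a)  →  {above(a,a), above(a,c), above(a,d), above(b,b), above(c,c), above(d,a), holds(a), holds(c), holds(d), near(a)}
optimal plan length = 2; 2 > 1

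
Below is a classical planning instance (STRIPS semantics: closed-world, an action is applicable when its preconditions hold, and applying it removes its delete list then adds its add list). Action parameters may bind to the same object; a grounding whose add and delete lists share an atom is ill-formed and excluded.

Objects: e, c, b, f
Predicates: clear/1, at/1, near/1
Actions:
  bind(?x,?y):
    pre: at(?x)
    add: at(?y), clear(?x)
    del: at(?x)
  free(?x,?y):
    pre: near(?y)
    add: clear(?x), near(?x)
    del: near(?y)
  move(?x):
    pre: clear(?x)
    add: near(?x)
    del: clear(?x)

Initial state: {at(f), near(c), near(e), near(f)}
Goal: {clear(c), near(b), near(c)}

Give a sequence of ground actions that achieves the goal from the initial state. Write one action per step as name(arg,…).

free(c,e); free(b,f)

1. free(c,e)  →  {at(f), clear(c), near(c), near(f)}
2. free(b,f)  →  {at(f), clear(b), clear(c), near(b), near(c)}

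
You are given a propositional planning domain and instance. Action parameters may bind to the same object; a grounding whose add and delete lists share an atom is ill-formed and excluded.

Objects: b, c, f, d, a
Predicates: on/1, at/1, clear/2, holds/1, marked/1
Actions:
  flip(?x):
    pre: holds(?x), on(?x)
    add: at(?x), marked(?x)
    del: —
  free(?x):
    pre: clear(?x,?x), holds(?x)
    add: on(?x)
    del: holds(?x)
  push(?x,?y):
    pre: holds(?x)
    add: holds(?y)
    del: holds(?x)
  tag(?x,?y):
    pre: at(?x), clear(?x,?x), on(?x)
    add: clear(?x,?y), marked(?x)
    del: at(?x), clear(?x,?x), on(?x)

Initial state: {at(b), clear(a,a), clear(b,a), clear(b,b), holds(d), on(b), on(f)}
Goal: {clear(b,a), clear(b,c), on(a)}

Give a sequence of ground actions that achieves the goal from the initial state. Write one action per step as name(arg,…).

push(d,a); free(a); tag(b,c)

1. push(d,a)  →  {at(b), clear(a,a), clear(b,a), clear(b,b), holds(a), on(b), on(f)}
2. free(a)  →  {at(b), clear(a,a), clear(b,a), clear(b,b), on(a), on(b), on(f)}
3. tag(b,c)  →  {clear(a,a), clear(b,a), clear(b,c), marked(b), on(a), on(f)}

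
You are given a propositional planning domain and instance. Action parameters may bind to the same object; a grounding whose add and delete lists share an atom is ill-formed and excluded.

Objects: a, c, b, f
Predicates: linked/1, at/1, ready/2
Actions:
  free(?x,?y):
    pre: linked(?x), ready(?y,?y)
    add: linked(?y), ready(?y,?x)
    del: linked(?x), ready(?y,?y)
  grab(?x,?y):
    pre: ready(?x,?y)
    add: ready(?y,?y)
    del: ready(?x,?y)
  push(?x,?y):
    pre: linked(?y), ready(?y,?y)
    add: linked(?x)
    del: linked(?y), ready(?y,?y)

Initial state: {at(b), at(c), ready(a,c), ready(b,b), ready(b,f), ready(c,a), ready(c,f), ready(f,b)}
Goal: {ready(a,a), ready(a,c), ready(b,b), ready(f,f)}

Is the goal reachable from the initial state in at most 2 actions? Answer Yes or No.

1. grab(c,a)  →  {at(b), at(c), ready(a,a), ready(a,c), ready(b,b), ready(b,f), ready(c,f), ready(f,b)}
2. grab(c,f)  →  {at(b), at(c), ready(a,a), ready(a,c), ready(b,b), ready(b,f), ready(f,b), ready(f,f)}
optimal plan length = 2; 2 ≤ 2

Yes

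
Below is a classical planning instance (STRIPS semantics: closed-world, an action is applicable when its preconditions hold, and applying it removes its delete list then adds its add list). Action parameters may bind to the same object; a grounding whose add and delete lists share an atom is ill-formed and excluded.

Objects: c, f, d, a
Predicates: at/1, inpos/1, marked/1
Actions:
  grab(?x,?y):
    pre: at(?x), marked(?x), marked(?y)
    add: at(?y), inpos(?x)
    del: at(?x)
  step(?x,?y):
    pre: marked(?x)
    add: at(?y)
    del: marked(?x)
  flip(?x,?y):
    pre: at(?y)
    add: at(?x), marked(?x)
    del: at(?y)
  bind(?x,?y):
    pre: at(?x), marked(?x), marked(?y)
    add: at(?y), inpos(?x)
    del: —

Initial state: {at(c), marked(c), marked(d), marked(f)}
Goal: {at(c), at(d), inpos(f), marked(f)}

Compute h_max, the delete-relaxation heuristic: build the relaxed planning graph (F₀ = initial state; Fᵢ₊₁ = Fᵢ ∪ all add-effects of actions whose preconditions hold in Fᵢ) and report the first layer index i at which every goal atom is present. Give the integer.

2

F0 = init (4 atoms)
F1 = F0 ∪ {at(a), at(d), at(f), inpos(c), marked(a)}  (9 atoms)
F2 = F1 ∪ {inpos(a), inpos(d), inpos(f)}  (12 atoms)
goal ⊆ F2  ⇒  h_max = 2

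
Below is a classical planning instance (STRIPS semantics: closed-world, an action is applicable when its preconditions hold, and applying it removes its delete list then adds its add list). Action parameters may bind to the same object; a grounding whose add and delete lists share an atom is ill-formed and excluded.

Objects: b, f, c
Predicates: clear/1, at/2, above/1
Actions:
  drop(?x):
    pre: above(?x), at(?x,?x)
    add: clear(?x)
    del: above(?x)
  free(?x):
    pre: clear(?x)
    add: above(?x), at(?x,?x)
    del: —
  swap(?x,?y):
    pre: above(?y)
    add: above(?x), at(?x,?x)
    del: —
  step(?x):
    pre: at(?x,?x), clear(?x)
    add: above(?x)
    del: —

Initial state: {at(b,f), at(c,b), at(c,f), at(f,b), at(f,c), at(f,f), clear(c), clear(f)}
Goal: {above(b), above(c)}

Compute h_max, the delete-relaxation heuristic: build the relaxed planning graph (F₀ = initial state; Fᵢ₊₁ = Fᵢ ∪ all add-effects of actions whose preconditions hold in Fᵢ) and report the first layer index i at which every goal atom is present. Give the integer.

F0 = init (8 atoms)
F1 = F0 ∪ {above(c), above(f), at(c,c)}  (11 atoms)
F2 = F1 ∪ {above(b), at(b,b)}  (13 atoms)
goal ⊆ F2  ⇒  h_max = 2

2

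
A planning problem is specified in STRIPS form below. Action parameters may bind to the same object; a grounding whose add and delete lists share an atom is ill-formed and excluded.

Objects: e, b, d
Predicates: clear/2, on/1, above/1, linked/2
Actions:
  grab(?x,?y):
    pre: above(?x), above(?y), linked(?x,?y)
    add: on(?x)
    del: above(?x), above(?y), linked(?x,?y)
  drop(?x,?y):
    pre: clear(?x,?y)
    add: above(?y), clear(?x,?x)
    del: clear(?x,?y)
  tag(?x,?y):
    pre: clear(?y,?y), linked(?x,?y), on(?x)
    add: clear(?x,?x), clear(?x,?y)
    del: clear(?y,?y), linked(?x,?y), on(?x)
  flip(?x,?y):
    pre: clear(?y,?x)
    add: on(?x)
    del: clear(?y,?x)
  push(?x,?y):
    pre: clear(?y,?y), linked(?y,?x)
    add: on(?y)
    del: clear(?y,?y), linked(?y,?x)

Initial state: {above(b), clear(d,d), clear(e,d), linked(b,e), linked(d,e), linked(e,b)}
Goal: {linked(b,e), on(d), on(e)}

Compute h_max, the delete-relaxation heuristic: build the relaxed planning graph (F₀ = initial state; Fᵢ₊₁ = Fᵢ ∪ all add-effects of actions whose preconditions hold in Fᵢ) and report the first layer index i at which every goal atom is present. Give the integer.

2

F0 = init (6 atoms)
F1 = F0 ∪ {above(d), clear(e,e), on(d)}  (9 atoms)
F2 = F1 ∪ {clear(d,e), on(e)}  (11 atoms)
goal ⊆ F2  ⇒  h_max = 2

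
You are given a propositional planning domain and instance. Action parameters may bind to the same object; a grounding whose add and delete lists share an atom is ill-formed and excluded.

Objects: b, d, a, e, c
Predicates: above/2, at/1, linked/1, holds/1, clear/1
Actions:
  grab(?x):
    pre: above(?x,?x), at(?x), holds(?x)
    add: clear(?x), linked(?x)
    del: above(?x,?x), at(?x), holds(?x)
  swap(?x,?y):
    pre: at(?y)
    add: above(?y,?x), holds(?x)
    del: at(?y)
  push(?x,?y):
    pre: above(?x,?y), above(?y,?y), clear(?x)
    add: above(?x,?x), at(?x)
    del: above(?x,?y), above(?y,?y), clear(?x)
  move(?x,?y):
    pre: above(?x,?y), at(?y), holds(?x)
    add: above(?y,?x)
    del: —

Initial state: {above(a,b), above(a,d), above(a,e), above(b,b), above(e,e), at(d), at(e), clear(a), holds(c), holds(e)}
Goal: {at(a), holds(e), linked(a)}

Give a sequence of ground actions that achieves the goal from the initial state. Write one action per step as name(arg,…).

1. swap(a,d)  →  {above(a,b), above(a,d), above(a,e), above(b,b), above(d,a), above(e,e), at(e), clear(a), holds(a), holds(c), holds(e)}
2. push(a,b)  →  {above(a,a), above(a,d), above(a,e), above(d,a), above(e,e), at(a), at(e), holds(a), holds(c), holds(e)}
3. grab(a)  →  {above(a,d), above(a,e), above(d,a), above(e,e), at(e), clear(a), holds(c), holds(e), linked(a)}
4. push(a,e)  →  {above(a,a), above(a,d), above(d,a), at(a), at(e), holds(c), holds(e), linked(a)}

swap(a,d); push(a,b); grab(a); push(a,e)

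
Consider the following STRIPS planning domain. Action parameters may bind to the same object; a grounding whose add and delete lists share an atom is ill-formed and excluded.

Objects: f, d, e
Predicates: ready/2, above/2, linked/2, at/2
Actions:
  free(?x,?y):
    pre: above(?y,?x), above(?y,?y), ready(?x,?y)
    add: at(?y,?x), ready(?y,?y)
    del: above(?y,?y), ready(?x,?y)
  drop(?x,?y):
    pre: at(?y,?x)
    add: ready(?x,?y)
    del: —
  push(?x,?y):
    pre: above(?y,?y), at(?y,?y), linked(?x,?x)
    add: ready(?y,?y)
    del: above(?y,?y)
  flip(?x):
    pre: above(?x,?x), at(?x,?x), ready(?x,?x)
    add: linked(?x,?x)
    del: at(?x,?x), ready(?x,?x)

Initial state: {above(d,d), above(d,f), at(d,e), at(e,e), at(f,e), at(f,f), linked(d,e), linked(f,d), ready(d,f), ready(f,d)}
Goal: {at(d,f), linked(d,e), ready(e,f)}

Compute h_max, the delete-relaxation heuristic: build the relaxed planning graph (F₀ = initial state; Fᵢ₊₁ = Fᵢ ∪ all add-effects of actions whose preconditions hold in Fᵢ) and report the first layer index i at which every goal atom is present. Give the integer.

1

F0 = init (10 atoms)
F1 = F0 ∪ {at(d,f), ready(d,d), ready(e,d), ready(e,e), ready(e,f), ready(f,f)}  (16 atoms)
goal ⊆ F1  ⇒  h_max = 1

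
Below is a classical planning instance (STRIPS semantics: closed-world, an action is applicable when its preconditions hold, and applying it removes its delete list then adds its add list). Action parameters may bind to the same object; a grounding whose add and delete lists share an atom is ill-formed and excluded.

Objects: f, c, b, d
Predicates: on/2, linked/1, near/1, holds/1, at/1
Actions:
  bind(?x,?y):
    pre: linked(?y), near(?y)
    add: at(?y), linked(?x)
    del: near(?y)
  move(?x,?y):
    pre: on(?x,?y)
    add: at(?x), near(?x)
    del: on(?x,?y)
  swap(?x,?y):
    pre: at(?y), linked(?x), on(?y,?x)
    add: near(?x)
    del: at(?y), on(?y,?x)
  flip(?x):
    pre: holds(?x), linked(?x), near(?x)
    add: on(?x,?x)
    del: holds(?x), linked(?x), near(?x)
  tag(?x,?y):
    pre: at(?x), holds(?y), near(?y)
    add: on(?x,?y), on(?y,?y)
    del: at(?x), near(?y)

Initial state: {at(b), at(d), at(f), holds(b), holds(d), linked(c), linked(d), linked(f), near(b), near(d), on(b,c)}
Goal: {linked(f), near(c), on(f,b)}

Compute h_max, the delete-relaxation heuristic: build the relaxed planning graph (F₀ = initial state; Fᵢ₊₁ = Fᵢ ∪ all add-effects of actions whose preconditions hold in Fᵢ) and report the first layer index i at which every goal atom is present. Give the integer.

1

F0 = init (11 atoms)
F1 = F0 ∪ {linked(b), near(c), on(b,b), on(b,d), on(d,b), on(d,d), on(f,b), on(f,d)}  (19 atoms)
goal ⊆ F1  ⇒  h_max = 1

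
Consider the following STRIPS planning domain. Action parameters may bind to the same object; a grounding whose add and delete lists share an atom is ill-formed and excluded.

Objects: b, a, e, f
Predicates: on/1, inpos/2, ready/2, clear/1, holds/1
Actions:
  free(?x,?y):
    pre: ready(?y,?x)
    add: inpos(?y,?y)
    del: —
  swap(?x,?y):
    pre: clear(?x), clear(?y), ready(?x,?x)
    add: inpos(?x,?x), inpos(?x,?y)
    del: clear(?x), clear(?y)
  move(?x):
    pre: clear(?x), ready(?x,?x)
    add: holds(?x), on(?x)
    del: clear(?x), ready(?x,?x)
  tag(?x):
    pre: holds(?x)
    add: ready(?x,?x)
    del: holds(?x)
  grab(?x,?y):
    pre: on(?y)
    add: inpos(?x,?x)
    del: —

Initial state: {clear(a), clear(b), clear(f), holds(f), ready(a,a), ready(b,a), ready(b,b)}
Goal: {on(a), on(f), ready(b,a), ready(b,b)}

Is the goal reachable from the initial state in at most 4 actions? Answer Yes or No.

Yes

1. move(a)  →  {clear(b), clear(f), holds(a), holds(f), on(a), ready(b,a), ready(b,b)}
2. tag(f)  →  {clear(b), clear(f), holds(a), on(a), ready(b,a), ready(b,b), ready(f,f)}
3. move(f)  →  {clear(b), holds(a), holds(f), on(a), on(f), ready(b,a), ready(b,b)}
optimal plan length = 3; 3 ≤ 4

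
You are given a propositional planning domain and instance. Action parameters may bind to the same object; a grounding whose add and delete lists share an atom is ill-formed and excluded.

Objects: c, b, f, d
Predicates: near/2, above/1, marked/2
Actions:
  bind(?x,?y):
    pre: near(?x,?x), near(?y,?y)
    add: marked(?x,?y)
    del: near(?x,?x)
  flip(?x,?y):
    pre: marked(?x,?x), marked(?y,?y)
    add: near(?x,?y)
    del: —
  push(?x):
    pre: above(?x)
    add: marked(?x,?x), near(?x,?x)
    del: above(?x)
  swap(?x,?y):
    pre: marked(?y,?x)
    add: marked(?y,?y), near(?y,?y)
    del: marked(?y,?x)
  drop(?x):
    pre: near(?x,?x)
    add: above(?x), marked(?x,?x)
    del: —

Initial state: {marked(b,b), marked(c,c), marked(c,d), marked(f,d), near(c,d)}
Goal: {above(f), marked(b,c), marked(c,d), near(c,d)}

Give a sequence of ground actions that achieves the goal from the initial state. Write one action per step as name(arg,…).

flip(c,c); flip(b,b); bind(b,c); swap(d,f); drop(f)

1. flip(c,c)  →  {marked(b,b), marked(c,c), marked(c,d), marked(f,d), near(c,c), near(c,d)}
2. flip(b,b)  →  {marked(b,b), marked(c,c), marked(c,d), marked(f,d), near(b,b), near(c,c), near(c,d)}
3. bind(b,c)  →  {marked(b,b), marked(b,c), marked(c,c), marked(c,d), marked(f,d), near(c,c), near(c,d)}
4. swap(d,f)  →  {marked(b,b), marked(b,c), marked(c,c), marked(c,d), marked(f,f), near(c,c), near(c,d), near(f,f)}
5. drop(f)  →  {above(f), marked(b,b), marked(b,c), marked(c,c), marked(c,d), marked(f,f), near(c,c), near(c,d), near(f,f)}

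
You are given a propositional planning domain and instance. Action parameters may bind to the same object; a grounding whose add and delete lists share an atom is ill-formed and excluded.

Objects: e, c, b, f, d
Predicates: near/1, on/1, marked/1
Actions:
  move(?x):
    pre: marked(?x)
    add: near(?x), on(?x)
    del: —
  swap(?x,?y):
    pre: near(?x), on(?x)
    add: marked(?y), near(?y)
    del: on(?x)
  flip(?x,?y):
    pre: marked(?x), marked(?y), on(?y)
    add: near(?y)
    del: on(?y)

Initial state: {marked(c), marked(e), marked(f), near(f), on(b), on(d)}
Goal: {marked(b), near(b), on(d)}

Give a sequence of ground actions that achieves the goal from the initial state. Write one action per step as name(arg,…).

move(e); swap(e,b)

1. move(e)  →  {marked(c), marked(e), marked(f), near(e), near(f), on(b), on(d), on(e)}
2. swap(e,b)  →  {marked(b), marked(c), marked(e), marked(f), near(b), near(e), near(f), on(b), on(d)}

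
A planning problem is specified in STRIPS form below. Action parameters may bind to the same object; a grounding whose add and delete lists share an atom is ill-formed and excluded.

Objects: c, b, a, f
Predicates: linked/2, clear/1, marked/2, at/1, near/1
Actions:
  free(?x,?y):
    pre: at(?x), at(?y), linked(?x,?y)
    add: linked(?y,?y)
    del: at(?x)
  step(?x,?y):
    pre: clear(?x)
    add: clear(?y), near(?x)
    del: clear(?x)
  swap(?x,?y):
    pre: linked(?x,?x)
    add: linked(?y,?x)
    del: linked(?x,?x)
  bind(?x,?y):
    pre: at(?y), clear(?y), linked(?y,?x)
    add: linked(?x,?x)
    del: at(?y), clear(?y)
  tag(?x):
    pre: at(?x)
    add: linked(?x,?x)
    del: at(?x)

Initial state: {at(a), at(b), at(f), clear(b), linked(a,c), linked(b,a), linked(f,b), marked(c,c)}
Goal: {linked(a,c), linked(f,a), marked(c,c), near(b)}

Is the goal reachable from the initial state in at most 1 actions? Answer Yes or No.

1. free(b,a)  →  {at(a), at(f), clear(b), linked(a,a), linked(a,c), linked(b,a), linked(f,b), marked(c,c)}
2. step(b,c)  →  {at(a), at(f), clear(c), linked(a,a), linked(a,c), linked(b,a), linked(f,b), marked(c,c), near(b)}
3. swap(a,f)  →  {at(a), at(f), clear(c), linked(a,c), linked(b,a), linked(f,a), linked(f,b), marked(c,c), near(b)}
optimal plan length = 3; 3 > 1

No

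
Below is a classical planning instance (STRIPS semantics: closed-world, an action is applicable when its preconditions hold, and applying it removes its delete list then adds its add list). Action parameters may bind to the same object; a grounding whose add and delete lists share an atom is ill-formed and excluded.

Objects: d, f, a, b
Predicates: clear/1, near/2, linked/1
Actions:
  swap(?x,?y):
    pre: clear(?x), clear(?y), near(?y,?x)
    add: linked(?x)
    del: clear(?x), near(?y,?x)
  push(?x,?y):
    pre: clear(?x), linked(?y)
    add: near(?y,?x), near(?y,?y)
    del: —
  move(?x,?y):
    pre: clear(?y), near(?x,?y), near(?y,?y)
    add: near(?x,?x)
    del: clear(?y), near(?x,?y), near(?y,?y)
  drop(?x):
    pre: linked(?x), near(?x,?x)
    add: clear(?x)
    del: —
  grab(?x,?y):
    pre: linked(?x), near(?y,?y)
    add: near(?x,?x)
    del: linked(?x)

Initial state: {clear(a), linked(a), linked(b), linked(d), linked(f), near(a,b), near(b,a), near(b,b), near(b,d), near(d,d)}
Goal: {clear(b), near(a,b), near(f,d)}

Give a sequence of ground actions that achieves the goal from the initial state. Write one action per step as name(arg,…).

1. drop(d)  →  {clear(a), clear(d), linked(a), linked(b), linked(d), linked(f), near(a,b), near(b,a), near(b,b), near(b,d), near(d,d)}
2. push(d,f)  →  {clear(a), clear(d), linked(a), linked(b), linked(d), linked(f), near(a,b), near(b,a), near(b,b), near(b,d), near(d,d), near(f,d), near(f,f)}
3. drop(b)  →  {clear(a), clear(b), clear(d), linked(a), linked(b), linked(d), linked(f), near(a,b), near(b,a), near(b,b), near(b,d), near(d,d), near(f,d), near(f,f)}

drop(d); push(d,f); drop(b)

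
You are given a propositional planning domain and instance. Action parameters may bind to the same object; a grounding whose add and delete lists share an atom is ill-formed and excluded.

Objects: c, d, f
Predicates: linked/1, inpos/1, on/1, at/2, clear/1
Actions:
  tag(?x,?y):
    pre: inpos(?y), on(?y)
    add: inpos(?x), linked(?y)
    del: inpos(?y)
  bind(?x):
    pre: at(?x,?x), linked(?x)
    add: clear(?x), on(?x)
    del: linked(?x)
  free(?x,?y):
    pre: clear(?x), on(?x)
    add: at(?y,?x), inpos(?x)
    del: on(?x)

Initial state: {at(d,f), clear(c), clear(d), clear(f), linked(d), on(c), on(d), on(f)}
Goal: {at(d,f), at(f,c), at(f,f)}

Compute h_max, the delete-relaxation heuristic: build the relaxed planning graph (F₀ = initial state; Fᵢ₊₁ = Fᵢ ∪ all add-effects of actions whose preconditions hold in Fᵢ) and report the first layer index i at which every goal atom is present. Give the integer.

F0 = init (8 atoms)
F1 = F0 ∪ {at(c,c), at(c,d), at(c,f), at(d,c), at(d,d), at(f,c), at(f,d), at(f,f), inpos(c), inpos(d), inpos(f)}  (19 atoms)
goal ⊆ F1  ⇒  h_max = 1

1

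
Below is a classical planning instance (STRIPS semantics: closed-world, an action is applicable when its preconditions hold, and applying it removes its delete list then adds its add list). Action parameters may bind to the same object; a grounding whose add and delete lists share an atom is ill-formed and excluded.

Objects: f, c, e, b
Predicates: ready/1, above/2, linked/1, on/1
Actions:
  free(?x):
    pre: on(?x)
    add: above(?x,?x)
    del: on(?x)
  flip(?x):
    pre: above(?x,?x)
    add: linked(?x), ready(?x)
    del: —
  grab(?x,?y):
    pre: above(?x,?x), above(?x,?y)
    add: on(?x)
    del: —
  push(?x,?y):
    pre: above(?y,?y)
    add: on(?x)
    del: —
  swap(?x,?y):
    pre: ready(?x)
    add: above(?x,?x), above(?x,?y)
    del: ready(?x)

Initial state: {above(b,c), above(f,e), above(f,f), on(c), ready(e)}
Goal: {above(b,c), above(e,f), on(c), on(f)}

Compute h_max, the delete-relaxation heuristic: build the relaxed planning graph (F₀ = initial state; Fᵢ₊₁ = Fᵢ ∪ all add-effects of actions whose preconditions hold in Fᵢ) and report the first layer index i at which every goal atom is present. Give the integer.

F0 = init (5 atoms)
F1 = F0 ∪ {above(c,c), above(e,b), above(e,c), above(e,e), above(e,f), linked(f), on(b), on(e), on(f), ready(f)}  (15 atoms)
goal ⊆ F1  ⇒  h_max = 1

1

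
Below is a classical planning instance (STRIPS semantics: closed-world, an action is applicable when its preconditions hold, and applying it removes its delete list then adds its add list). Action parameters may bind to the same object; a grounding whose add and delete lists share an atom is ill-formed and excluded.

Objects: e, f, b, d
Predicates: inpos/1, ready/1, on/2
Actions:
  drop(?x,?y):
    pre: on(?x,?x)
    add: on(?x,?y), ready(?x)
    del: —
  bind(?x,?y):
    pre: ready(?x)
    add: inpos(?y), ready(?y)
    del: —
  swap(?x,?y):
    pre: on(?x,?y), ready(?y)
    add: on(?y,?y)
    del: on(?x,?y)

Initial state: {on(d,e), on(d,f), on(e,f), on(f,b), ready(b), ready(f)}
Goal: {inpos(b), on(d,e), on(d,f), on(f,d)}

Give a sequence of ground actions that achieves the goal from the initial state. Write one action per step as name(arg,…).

1. bind(f,b)  →  {inpos(b), on(d,e), on(d,f), on(e,f), on(f,b), ready(b), ready(f)}
2. swap(e,f)  →  {inpos(b), on(d,e), on(d,f), on(f,b), on(f,f), ready(b), ready(f)}
3. drop(f,d)  →  {inpos(b), on(d,e), on(d,f), on(f,b), on(f,d), on(f,f), ready(b), ready(f)}

bind(f,b); swap(e,f); drop(f,d)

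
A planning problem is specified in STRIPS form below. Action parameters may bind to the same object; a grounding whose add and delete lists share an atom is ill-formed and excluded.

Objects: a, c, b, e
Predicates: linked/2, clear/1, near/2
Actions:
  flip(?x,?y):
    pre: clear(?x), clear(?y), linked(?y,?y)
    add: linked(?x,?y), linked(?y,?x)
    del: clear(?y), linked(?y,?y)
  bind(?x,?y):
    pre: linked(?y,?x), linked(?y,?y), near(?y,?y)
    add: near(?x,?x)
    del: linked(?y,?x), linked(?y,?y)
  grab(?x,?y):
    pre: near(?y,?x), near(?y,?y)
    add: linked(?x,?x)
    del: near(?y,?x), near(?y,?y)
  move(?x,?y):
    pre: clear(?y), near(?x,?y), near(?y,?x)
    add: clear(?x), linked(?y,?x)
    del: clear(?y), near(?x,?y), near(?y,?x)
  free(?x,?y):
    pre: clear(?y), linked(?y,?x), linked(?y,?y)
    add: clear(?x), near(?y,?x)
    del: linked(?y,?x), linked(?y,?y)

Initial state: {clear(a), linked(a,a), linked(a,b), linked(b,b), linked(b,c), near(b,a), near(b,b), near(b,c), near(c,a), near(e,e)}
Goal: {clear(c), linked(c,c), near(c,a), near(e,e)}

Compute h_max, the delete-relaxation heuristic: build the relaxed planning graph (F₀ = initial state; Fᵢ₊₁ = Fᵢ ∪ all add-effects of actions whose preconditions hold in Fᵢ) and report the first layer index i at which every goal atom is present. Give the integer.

F0 = init (10 atoms)
F1 = F0 ∪ {clear(b), linked(c,c), linked(e,e), near(a,a), near(a,b), near(c,c)}  (16 atoms)
F2 = F1 ∪ {clear(c), linked(b,a)}  (18 atoms)
goal ⊆ F2  ⇒  h_max = 2

2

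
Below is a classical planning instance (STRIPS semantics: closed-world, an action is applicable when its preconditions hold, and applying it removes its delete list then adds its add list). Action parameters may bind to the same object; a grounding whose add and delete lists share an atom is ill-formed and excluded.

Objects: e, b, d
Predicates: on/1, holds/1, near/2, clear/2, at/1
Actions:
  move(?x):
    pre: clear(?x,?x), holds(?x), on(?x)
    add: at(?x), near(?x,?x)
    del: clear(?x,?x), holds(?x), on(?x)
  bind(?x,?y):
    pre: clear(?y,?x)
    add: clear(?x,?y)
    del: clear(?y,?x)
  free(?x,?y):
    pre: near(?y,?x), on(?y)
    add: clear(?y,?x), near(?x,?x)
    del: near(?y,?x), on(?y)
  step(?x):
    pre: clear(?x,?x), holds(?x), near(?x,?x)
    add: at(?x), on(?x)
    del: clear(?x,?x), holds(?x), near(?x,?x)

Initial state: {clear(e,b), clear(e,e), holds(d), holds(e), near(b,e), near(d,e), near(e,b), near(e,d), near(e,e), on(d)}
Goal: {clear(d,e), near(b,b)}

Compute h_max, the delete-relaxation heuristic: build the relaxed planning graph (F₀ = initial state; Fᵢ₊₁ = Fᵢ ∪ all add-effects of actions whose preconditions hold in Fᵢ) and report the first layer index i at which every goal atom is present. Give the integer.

F0 = init (10 atoms)
F1 = F0 ∪ {at(e), clear(b,e), clear(d,e), on(e)}  (14 atoms)
F2 = F1 ∪ {clear(e,d), near(b,b), near(d,d)}  (17 atoms)
goal ⊆ F2  ⇒  h_max = 2

2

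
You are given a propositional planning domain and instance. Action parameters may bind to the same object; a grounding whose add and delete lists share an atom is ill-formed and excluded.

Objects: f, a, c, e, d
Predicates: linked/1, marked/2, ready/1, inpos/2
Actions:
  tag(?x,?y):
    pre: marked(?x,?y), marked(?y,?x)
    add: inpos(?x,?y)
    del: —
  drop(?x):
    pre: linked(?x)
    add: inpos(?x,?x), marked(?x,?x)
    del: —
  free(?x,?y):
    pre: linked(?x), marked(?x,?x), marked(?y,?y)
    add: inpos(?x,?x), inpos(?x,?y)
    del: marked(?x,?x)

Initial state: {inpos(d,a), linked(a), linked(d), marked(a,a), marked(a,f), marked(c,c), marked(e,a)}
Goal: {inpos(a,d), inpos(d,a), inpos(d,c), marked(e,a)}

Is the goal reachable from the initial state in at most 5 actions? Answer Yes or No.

1. drop(d)  →  {inpos(d,a), inpos(d,d), linked(a), linked(d), marked(a,a), marked(a,f), marked(c,c), marked(d,d), marked(e,a)}
2. free(a,d)  →  {inpos(a,a), inpos(a,d), inpos(d,a), inpos(d,d), linked(a), linked(d), marked(a,f), marked(c,c), marked(d,d), marked(e,a)}
3. free(d,c)  →  {inpos(a,a), inpos(a,d), inpos(d,a), inpos(d,c), inpos(d,d), linked(a), linked(d), marked(a,f), marked(c,c), marked(e,a)}
optimal plan length = 3; 3 ≤ 5

Yes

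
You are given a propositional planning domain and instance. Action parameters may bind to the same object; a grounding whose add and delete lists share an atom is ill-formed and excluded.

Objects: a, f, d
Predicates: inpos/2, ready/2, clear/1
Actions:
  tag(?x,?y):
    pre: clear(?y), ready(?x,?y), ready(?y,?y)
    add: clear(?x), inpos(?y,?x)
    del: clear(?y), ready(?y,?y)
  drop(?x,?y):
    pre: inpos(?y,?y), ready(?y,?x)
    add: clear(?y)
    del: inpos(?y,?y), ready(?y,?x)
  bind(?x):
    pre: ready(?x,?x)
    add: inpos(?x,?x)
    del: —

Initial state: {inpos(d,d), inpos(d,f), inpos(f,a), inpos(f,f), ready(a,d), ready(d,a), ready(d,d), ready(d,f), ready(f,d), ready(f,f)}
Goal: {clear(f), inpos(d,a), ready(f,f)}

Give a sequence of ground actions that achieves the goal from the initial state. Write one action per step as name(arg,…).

1. drop(a,d)  →  {clear(d), inpos(d,f), inpos(f,a), inpos(f,f), ready(a,d), ready(d,d), ready(d,f), ready(f,d), ready(f,f)}
2. tag(a,d)  →  {clear(a), inpos(d,a), inpos(d,f), inpos(f,a), inpos(f,f), ready(a,d), ready(d,f), ready(f,d), ready(f,f)}
3. drop(d,f)  →  {clear(a), clear(f), inpos(d,a), inpos(d,f), inpos(f,a), ready(a,d), ready(d,f), ready(f,f)}

drop(a,d); tag(a,d); drop(d,f)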